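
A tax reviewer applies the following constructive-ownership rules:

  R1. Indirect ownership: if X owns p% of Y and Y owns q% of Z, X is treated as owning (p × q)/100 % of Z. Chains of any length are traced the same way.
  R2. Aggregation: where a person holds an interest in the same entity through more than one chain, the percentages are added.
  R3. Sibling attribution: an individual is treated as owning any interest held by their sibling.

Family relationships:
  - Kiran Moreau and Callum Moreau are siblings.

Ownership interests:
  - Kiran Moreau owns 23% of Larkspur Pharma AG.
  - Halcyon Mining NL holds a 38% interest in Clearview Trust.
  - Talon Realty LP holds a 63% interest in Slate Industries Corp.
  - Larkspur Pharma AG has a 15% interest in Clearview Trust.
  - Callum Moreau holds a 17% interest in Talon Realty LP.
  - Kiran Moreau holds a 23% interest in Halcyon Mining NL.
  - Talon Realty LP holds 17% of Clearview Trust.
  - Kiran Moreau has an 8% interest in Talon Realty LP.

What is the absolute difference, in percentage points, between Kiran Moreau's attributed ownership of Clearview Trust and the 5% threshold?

11.44

By sibling attribution (R3), Kiran Moreau is treated as also owning Callum Moreau's interest in Talon Realty LP, giving 8% + 17% = 25%.
Chain via Talon Realty LP (R1): 25% × 17% = 4.25% of Clearview Trust.
Chain via Larkspur Pharma AG (R1): 23% × 15% = 3.45% of Clearview Trust.
Chain via Halcyon Mining NL (R1): 23% × 38% = 8.74% of Clearview Trust.
Aggregating (R2): 4.25% + 3.45% + 8.74% = 16.44%.
16.44% exceeds the 5% threshold by 11.44 percentage points.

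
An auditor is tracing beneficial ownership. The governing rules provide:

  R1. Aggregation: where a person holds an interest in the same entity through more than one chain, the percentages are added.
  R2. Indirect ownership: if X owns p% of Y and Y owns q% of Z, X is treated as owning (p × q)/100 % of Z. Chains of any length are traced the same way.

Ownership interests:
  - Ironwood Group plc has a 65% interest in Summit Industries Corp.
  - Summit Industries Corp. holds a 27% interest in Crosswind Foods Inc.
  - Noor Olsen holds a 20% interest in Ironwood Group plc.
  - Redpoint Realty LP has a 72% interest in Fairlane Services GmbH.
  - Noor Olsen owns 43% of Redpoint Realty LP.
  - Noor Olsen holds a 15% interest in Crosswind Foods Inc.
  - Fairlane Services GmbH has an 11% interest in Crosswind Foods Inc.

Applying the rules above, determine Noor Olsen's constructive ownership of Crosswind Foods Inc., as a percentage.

Chain via Ironwood Group plc → Summit Industries Corp. (R2): 20% × 65% × 27% = 3.51% of Crosswind Foods Inc.
Chain via Redpoint Realty LP → Fairlane Services GmbH (R2): 43% × 72% × 11% = 3.4056% of Crosswind Foods Inc.
Direct interest in Crosswind Foods Inc: 15%.
Aggregating (R1): 3.51% + 3.4056% + 15% = 21.9156%.

21.9156%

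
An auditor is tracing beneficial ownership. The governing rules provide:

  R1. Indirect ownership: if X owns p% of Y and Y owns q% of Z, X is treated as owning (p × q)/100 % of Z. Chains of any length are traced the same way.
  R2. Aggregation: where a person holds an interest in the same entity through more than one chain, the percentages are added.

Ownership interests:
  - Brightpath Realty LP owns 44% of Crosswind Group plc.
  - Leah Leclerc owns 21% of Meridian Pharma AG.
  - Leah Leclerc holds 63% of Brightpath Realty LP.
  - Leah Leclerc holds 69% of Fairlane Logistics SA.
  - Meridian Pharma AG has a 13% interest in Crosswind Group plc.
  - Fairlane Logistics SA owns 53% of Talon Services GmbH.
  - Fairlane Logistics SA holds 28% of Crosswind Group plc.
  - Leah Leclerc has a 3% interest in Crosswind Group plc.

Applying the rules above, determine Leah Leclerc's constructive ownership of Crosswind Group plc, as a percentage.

52.77%

Chain via Meridian Pharma AG (R1): 21% × 13% = 2.73% of Crosswind Group plc.
Chain via Fairlane Logistics SA (R1): 69% × 28% = 19.32% of Crosswind Group plc.
Chain via Brightpath Realty LP (R1): 63% × 44% = 27.72% of Crosswind Group plc.
Direct interest in Crosswind Group plc: 3%.
Aggregating (R2): 2.73% + 19.32% + 27.72% + 3% = 52.77%.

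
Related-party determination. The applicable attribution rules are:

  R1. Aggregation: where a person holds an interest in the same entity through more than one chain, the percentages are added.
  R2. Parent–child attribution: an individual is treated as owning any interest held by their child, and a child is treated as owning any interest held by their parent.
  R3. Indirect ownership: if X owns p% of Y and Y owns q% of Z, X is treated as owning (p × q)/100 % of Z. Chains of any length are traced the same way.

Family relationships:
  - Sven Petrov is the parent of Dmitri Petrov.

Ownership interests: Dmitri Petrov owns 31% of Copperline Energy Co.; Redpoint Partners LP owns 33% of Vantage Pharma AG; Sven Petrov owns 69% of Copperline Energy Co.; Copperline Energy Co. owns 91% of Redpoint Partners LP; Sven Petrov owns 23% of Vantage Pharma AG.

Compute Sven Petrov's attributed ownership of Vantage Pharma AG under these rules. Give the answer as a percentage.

53.03%

By parent–child attribution (R2), Sven Petrov is treated as also owning Dmitri Petrov's interest in Copperline Energy Co, giving 69% + 31% = 100%.
Chain via Copperline Energy Co. → Redpoint Partners LP (R3): 100% × 91% × 33% = 30.03% of Vantage Pharma AG.
Direct interest in Vantage Pharma AG: 23%.
Aggregating (R1): 30.03% + 23% = 53.03%.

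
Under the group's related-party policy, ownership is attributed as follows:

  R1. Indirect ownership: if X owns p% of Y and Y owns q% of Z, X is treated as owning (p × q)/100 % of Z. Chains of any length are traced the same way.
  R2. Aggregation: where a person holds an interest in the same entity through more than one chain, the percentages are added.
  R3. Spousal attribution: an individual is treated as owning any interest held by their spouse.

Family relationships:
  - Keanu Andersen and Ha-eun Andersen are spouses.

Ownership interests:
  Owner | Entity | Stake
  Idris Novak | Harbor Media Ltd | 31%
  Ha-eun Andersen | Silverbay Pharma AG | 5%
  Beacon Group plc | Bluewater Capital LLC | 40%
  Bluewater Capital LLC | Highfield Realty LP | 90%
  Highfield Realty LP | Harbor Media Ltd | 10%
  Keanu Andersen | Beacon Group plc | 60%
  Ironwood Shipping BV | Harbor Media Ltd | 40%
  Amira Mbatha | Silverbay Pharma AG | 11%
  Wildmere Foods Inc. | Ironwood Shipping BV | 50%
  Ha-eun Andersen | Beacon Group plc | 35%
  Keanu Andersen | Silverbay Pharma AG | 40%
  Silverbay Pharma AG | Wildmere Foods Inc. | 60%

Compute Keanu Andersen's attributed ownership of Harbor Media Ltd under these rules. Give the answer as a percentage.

8.82%

By spousal attribution (R3), Keanu Andersen is treated as also owning Ha-eun Andersen's interest in Beacon Group plc, giving 60% + 35% = 95%.
By spousal attribution (R3), Keanu Andersen is treated as also owning Ha-eun Andersen's interest in Silverbay Pharma AG, giving 40% + 5% = 45%.
Chain via Beacon Group plc → Bluewater Capital LLC → Highfield Realty LP (R1): 95% × 40% × 90% × 10% = 3.42% of Harbor Media Ltd.
Chain via Silverbay Pharma AG → Wildmere Foods Inc. → Ironwood Shipping BV (R1): 45% × 60% × 50% × 40% = 5.4% of Harbor Media Ltd.
Aggregating (R2): 3.42% + 5.4% = 8.82%.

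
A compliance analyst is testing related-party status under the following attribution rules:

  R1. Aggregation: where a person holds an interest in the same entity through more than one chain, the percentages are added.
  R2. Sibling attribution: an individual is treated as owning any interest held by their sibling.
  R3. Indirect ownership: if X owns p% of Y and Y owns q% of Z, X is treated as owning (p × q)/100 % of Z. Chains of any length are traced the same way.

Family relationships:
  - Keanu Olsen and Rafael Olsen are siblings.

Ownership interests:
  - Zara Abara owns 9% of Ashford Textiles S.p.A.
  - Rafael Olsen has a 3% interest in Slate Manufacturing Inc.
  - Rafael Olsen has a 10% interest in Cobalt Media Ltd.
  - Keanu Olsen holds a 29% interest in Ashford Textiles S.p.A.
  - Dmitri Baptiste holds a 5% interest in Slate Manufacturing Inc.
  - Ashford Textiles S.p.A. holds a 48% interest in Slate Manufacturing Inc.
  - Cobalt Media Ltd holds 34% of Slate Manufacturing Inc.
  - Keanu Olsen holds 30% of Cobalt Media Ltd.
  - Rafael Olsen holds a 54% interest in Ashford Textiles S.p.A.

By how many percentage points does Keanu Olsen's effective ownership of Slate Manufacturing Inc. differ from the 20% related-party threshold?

By sibling attribution (R2), Keanu Olsen is treated as also owning Rafael Olsen's interest in Ashford Textiles S.p.A, giving 29% + 54% = 83%.
By sibling attribution (R2), Keanu Olsen is treated as also owning Rafael Olsen's interest in Cobalt Media Ltd, giving 30% + 10% = 40%.
By sibling attribution (R2), Keanu Olsen is treated as owning Rafael Olsen's 3% interest in Slate Manufacturing Inc.
Chain via Ashford Textiles S.p.A. (R3): 83% × 48% = 39.84% of Slate Manufacturing Inc.
Chain via Cobalt Media Ltd (R3): 40% × 34% = 13.6% of Slate Manufacturing Inc.
Direct interest in Slate Manufacturing Inc: 3%.
Aggregating (R1): 39.84% + 13.6% + 3% = 56.44%.
56.44% exceeds the 20% threshold by 36.44 percentage points.

36.44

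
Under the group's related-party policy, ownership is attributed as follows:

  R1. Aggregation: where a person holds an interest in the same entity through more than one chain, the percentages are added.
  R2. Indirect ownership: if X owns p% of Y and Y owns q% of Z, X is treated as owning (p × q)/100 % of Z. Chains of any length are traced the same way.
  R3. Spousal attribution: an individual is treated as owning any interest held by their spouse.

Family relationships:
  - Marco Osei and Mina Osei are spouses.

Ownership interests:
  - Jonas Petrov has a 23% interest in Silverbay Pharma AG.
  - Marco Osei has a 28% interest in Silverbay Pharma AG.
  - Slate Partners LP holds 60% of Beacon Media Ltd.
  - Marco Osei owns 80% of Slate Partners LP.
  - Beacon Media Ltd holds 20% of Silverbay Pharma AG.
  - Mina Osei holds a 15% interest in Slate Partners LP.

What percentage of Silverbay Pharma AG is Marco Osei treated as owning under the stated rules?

By spousal attribution (R3), Marco Osei is treated as also owning Mina Osei's interest in Slate Partners LP, giving 80% + 15% = 95%.
Chain via Slate Partners LP → Beacon Media Ltd (R2): 95% × 60% × 20% = 11.4% of Silverbay Pharma AG.
Direct interest in Silverbay Pharma AG: 28%.
Aggregating (R1): 11.4% + 28% = 39.4%.

39.4%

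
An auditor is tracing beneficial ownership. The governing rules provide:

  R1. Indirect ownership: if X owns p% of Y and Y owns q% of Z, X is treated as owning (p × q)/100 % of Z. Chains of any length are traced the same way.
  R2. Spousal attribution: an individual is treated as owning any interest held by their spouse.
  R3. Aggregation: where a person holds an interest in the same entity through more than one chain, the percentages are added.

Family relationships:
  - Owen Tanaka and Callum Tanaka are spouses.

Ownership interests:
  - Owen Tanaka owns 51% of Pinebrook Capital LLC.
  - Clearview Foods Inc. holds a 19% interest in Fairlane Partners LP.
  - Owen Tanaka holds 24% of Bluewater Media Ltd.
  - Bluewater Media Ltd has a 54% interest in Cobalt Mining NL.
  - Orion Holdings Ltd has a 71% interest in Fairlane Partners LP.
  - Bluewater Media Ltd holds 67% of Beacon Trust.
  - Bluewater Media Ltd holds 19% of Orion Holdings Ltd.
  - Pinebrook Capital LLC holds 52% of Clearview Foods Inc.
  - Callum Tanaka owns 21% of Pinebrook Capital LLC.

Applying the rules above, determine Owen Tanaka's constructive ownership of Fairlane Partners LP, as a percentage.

10.3512%

By spousal attribution (R2), Owen Tanaka is treated as also owning Callum Tanaka's interest in Pinebrook Capital LLC, giving 51% + 21% = 72%.
Chain via Pinebrook Capital LLC → Clearview Foods Inc. (R1): 72% × 52% × 19% = 7.1136% of Fairlane Partners LP.
Chain via Bluewater Media Ltd → Orion Holdings Ltd (R1): 24% × 19% × 71% = 3.2376% of Fairlane Partners LP.
Aggregating (R3): 7.1136% + 3.2376% = 10.3512%.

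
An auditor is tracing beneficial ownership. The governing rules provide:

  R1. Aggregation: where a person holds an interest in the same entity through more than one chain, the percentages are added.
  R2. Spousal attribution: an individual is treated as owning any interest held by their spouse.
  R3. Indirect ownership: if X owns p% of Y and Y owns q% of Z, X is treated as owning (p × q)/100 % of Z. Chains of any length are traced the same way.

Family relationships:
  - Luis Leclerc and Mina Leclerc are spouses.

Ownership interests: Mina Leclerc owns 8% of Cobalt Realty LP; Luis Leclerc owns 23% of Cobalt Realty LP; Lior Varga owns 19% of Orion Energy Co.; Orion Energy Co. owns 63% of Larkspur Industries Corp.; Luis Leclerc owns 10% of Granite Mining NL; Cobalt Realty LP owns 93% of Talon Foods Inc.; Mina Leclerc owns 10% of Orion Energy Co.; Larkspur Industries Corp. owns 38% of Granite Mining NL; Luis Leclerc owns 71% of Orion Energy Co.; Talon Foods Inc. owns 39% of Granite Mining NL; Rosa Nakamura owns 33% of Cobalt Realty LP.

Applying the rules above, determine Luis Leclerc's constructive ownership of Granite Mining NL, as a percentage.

By spousal attribution (R2), Luis Leclerc is treated as also owning Mina Leclerc's interest in Orion Energy Co, giving 71% + 10% = 81%.
By spousal attribution (R2), Luis Leclerc is treated as also owning Mina Leclerc's interest in Cobalt Realty LP, giving 23% + 8% = 31%.
Chain via Orion Energy Co. → Larkspur Industries Corp. (R3): 81% × 63% × 38% = 19.3914% of Granite Mining NL.
Chain via Cobalt Realty LP → Talon Foods Inc. (R3): 31% × 93% × 39% = 11.2437% of Granite Mining NL.
Direct interest in Granite Mining NL: 10%.
Aggregating (R1): 19.3914% + 11.2437% + 10% = 40.6351%.

40.6351%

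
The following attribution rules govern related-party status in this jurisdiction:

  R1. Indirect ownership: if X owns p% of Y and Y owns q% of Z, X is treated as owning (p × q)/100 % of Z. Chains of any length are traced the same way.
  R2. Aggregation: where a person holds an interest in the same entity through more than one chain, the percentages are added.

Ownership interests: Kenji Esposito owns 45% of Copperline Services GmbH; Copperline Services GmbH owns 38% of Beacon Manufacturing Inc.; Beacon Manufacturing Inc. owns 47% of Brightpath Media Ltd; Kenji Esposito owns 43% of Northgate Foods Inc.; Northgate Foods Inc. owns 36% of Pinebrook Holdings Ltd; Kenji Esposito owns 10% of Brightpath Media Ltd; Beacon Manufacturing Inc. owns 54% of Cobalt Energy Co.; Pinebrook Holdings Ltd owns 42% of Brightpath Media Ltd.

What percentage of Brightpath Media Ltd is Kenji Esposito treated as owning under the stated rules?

24.5386%

Chain via Copperline Services GmbH → Beacon Manufacturing Inc. (R1): 45% × 38% × 47% = 8.037% of Brightpath Media Ltd.
Chain via Northgate Foods Inc. → Pinebrook Holdings Ltd (R1): 43% × 36% × 42% = 6.5016% of Brightpath Media Ltd.
Direct interest in Brightpath Media Ltd: 10%.
Aggregating (R2): 8.037% + 6.5016% + 10% = 24.5386%.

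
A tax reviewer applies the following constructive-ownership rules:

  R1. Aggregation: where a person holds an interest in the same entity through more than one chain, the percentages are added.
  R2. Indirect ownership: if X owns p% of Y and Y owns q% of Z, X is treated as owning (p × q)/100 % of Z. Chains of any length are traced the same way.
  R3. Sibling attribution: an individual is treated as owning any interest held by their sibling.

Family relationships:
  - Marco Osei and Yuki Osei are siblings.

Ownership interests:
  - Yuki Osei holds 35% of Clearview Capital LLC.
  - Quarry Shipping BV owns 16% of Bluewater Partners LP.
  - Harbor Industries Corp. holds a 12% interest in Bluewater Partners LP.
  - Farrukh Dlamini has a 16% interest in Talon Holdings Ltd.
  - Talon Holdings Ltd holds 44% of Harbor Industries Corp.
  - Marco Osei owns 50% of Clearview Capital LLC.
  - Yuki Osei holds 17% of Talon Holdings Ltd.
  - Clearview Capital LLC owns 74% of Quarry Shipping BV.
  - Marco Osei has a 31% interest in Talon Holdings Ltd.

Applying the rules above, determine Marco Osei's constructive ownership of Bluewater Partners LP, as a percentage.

By sibling attribution (R3), Marco Osei is treated as also owning Yuki Osei's interest in Clearview Capital LLC, giving 50% + 35% = 85%.
By sibling attribution (R3), Marco Osei is treated as also owning Yuki Osei's interest in Talon Holdings Ltd, giving 31% + 17% = 48%.
Chain via Clearview Capital LLC → Quarry Shipping BV (R2): 85% × 74% × 16% = 10.064% of Bluewater Partners LP.
Chain via Talon Holdings Ltd → Harbor Industries Corp. (R2): 48% × 44% × 12% = 2.5344% of Bluewater Partners LP.
Aggregating (R1): 10.064% + 2.5344% = 12.5984%.

12.5984%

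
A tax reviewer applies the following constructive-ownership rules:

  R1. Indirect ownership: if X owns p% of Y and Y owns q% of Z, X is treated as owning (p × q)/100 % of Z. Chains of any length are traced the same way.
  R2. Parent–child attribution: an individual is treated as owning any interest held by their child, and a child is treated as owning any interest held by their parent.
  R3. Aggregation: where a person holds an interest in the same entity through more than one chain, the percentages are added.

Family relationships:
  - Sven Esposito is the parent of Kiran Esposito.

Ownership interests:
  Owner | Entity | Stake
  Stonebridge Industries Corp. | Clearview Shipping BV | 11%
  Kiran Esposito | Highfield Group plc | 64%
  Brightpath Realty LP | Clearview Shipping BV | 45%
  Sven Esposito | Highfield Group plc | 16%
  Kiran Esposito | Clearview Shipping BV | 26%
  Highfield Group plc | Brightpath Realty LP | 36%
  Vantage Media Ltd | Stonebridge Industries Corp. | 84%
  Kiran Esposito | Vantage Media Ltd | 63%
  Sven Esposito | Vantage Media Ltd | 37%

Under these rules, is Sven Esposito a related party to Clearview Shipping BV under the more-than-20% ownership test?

Yes

By parent–child attribution (R2), Sven Esposito is treated as also owning Kiran Esposito's interest in Highfield Group plc, giving 16% + 64% = 80%.
By parent–child attribution (R2), Sven Esposito is treated as also owning Kiran Esposito's interest in Vantage Media Ltd, giving 37% + 63% = 100%.
By parent–child attribution (R2), Sven Esposito is treated as owning Kiran Esposito's 26% interest in Clearview Shipping BV.
Chain via Highfield Group plc → Brightpath Realty LP (R1): 80% × 36% × 45% = 12.96% of Clearview Shipping BV.
Chain via Vantage Media Ltd → Stonebridge Industries Corp. (R1): 100% × 84% × 11% = 9.24% of Clearview Shipping BV.
Direct interest in Clearview Shipping BV: 26%.
Aggregating (R3): 12.96% + 9.24% + 26% = 48.2%.
48.2% exceeds the 20% threshold, so Sven is a related party to Clearview Shipping BV.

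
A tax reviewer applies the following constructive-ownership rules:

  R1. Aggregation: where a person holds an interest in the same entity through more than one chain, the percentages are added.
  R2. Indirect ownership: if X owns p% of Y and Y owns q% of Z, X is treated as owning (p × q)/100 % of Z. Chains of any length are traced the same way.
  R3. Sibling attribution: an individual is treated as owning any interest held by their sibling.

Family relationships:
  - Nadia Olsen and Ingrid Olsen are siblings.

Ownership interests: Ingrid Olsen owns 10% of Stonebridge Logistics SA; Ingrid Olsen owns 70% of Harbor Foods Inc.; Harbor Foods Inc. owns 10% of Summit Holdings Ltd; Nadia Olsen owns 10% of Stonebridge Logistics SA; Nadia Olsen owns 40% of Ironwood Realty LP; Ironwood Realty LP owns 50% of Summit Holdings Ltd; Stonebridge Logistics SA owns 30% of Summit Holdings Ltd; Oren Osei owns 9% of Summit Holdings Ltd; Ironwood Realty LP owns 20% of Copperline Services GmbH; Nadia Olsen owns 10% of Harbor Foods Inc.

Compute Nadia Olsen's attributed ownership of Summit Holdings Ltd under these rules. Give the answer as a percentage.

34%

By sibling attribution (R3), Nadia Olsen is treated as also owning Ingrid Olsen's interest in Harbor Foods Inc, giving 10% + 70% = 80%.
By sibling attribution (R3), Nadia Olsen is treated as also owning Ingrid Olsen's interest in Stonebridge Logistics SA, giving 10% + 10% = 20%.
Chain via Harbor Foods Inc. (R2): 80% × 10% = 8% of Summit Holdings Ltd.
Chain via Stonebridge Logistics SA (R2): 20% × 30% = 6% of Summit Holdings Ltd.
Chain via Ironwood Realty LP (R2): 40% × 50% = 20% of Summit Holdings Ltd.
Aggregating (R1): 8% + 6% + 20% = 34%.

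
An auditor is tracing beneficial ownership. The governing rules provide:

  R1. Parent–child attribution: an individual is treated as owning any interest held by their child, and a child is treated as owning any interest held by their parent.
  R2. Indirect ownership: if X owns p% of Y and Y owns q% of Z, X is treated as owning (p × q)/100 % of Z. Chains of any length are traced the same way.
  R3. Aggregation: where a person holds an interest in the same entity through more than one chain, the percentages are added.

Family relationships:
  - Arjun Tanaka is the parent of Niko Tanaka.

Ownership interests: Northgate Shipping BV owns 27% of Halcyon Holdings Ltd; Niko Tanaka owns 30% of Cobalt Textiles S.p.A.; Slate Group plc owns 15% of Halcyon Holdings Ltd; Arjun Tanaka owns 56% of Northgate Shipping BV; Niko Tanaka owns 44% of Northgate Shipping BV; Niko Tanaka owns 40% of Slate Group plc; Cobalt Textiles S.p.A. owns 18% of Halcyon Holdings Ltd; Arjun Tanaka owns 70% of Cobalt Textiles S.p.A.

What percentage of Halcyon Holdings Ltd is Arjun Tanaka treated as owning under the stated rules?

51%

By parent–child attribution (R1), Arjun Tanaka is treated as also owning Niko Tanaka's interest in Cobalt Textiles S.p.A, giving 70% + 30% = 100%.
By parent–child attribution (R1), Arjun Tanaka is treated as also owning Niko Tanaka's interest in Northgate Shipping BV, giving 56% + 44% = 100%.
By parent–child attribution (R1), Arjun Tanaka is treated as owning Niko Tanaka's 40% interest in Slate Group plc.
Chain via Cobalt Textiles S.p.A. (R2): 100% × 18% = 18% of Halcyon Holdings Ltd.
Chain via Northgate Shipping BV (R2): 100% × 27% = 27% of Halcyon Holdings Ltd.
Chain via Slate Group plc (R2): 40% × 15% = 6% of Halcyon Holdings Ltd.
Aggregating (R3): 18% + 27% + 6% = 51%.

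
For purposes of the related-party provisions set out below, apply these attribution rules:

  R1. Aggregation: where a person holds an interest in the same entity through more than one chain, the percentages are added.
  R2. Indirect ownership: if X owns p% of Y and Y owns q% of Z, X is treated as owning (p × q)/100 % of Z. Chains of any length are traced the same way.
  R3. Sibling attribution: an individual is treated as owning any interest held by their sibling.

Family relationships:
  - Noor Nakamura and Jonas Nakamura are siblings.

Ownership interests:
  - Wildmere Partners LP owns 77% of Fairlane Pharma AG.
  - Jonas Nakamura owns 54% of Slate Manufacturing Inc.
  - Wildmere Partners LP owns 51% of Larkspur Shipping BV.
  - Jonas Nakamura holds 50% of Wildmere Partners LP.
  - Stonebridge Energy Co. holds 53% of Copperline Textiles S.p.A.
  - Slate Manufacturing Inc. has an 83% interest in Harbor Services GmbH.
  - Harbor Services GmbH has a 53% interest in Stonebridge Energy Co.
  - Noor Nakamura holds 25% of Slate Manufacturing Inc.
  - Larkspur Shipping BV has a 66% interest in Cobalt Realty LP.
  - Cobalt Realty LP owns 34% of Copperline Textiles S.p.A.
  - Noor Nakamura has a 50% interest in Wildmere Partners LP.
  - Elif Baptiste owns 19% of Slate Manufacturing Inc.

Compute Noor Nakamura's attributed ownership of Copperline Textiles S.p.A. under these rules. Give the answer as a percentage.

By sibling attribution (R3), Noor Nakamura is treated as also owning Jonas Nakamura's interest in Wildmere Partners LP, giving 50% + 50% = 100%.
By sibling attribution (R3), Noor Nakamura is treated as also owning Jonas Nakamura's interest in Slate Manufacturing Inc, giving 25% + 54% = 79%.
Chain via Wildmere Partners LP → Larkspur Shipping BV → Cobalt Realty LP (R2): 100% × 51% × 66% × 34% = 11.4444% of Copperline Textiles S.p.A.
Chain via Slate Manufacturing Inc. → Harbor Services GmbH → Stonebridge Energy Co. (R2): 79% × 83% × 53% × 53% = 18.418613% of Copperline Textiles S.p.A.
Aggregating (R1): 11.4444% + 18.418613% = 29.863013%.

29.863013%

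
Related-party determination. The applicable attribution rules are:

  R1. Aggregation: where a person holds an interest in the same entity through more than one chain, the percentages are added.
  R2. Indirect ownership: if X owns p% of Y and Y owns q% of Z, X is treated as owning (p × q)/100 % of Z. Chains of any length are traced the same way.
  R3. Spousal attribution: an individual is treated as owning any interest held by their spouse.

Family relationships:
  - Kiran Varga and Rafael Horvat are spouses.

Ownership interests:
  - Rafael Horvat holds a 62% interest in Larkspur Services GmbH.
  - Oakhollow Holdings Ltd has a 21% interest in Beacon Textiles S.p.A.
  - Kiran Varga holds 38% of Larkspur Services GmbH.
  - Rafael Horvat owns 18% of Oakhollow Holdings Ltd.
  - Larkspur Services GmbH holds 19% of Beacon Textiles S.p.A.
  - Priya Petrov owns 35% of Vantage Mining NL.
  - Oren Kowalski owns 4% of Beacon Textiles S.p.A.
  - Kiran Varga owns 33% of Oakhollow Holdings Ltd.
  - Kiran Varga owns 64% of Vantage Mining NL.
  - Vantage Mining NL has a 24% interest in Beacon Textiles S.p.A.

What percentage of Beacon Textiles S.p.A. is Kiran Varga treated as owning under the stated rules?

45.07%

By spousal attribution (R3), Kiran Varga is treated as also owning Rafael Horvat's interest in Larkspur Services GmbH, giving 38% + 62% = 100%.
By spousal attribution (R3), Kiran Varga is treated as also owning Rafael Horvat's interest in Oakhollow Holdings Ltd, giving 33% + 18% = 51%.
Chain via Vantage Mining NL (R2): 64% × 24% = 15.36% of Beacon Textiles S.p.A.
Chain via Larkspur Services GmbH (R2): 100% × 19% = 19% of Beacon Textiles S.p.A.
Chain via Oakhollow Holdings Ltd (R2): 51% × 21% = 10.71% of Beacon Textiles S.p.A.
Aggregating (R1): 15.36% + 19% + 10.71% = 45.07%.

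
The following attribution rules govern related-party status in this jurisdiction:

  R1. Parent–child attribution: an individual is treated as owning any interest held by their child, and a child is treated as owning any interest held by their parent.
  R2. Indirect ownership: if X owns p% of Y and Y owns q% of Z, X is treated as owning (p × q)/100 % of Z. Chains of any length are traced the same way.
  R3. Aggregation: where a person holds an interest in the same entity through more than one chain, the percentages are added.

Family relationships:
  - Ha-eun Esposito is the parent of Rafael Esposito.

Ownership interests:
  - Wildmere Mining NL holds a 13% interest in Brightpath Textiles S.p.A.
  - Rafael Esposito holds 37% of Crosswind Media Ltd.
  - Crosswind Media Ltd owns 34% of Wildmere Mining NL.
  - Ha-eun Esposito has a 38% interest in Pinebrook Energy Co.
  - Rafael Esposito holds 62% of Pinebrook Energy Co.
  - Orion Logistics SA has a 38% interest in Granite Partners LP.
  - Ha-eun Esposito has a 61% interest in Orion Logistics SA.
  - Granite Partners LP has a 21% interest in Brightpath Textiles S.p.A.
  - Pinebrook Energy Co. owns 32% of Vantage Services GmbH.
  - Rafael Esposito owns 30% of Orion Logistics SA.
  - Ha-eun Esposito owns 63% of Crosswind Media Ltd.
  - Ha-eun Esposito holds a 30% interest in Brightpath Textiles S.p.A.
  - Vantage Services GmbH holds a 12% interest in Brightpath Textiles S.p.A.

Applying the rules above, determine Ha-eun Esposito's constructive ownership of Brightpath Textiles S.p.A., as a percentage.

By parent–child attribution (R1), Ha-eun Esposito is treated as also owning Rafael Esposito's interest in Orion Logistics SA, giving 61% + 30% = 91%.
By parent–child attribution (R1), Ha-eun Esposito is treated as also owning Rafael Esposito's interest in Pinebrook Energy Co, giving 38% + 62% = 100%.
By parent–child attribution (R1), Ha-eun Esposito is treated as also owning Rafael Esposito's interest in Crosswind Media Ltd, giving 63% + 37% = 100%.
Chain via Orion Logistics SA → Granite Partners LP (R2): 91% × 38% × 21% = 7.2618% of Brightpath Textiles S.p.A.
Chain via Pinebrook Energy Co. → Vantage Services GmbH (R2): 100% × 32% × 12% = 3.84% of Brightpath Textiles S.p.A.
Chain via Crosswind Media Ltd → Wildmere Mining NL (R2): 100% × 34% × 13% = 4.42% of Brightpath Textiles S.p.A.
Direct interest in Brightpath Textiles S.p.A: 30%.
Aggregating (R3): 7.2618% + 3.84% + 4.42% + 30% = 45.5218%.

45.5218%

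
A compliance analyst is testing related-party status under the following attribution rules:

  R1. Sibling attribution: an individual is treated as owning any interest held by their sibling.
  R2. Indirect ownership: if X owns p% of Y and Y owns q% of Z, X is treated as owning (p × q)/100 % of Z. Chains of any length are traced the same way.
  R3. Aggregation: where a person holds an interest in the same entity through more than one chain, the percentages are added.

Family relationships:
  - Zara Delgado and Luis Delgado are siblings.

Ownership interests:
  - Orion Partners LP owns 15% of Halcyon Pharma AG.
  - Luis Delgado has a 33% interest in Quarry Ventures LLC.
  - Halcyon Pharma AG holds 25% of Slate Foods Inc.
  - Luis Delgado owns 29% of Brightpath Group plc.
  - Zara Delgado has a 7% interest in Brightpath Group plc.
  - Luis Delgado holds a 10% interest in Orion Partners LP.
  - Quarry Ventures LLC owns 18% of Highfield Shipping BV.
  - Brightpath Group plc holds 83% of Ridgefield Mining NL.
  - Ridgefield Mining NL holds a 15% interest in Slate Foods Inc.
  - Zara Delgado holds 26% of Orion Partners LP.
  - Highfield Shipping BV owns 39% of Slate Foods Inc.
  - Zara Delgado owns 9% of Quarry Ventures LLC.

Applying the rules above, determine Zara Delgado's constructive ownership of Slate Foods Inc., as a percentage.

8.7804%

By sibling attribution (R1), Zara Delgado is treated as also owning Luis Delgado's interest in Orion Partners LP, giving 26% + 10% = 36%.
By sibling attribution (R1), Zara Delgado is treated as also owning Luis Delgado's interest in Quarry Ventures LLC, giving 9% + 33% = 42%.
By sibling attribution (R1), Zara Delgado is treated as also owning Luis Delgado's interest in Brightpath Group plc, giving 7% + 29% = 36%.
Chain via Orion Partners LP → Halcyon Pharma AG (R2): 36% × 15% × 25% = 1.35% of Slate Foods Inc.
Chain via Quarry Ventures LLC → Highfield Shipping BV (R2): 42% × 18% × 39% = 2.9484% of Slate Foods Inc.
Chain via Brightpath Group plc → Ridgefield Mining NL (R2): 36% × 83% × 15% = 4.482% of Slate Foods Inc.
Aggregating (R3): 1.35% + 2.9484% + 4.482% = 8.7804%.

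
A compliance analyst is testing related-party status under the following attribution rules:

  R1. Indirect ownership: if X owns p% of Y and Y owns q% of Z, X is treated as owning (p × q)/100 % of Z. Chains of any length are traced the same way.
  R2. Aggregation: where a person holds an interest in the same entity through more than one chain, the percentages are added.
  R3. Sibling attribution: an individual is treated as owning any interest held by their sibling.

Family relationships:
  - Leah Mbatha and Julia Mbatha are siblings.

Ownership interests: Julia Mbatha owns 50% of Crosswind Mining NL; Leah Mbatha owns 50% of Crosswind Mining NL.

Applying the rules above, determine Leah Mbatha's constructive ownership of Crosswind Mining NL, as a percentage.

By sibling attribution (R3), Leah Mbatha is treated as also owning Julia Mbatha's interest in Crosswind Mining NL, giving 50% + 50% = 100%.
Direct interest in Crosswind Mining NL: 100%.

100%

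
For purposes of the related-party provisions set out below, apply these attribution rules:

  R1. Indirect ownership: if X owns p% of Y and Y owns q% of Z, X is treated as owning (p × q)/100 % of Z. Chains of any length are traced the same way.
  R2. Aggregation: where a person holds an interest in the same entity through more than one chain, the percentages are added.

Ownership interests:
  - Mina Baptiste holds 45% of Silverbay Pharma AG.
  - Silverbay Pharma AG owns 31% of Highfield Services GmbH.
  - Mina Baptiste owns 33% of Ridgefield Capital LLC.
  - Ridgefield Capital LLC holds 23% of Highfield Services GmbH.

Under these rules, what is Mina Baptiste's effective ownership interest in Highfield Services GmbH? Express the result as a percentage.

Chain via Silverbay Pharma AG (R1): 45% × 31% = 13.95% of Highfield Services GmbH.
Chain via Ridgefield Capital LLC (R1): 33% × 23% = 7.59% of Highfield Services GmbH.
Aggregating (R2): 13.95% + 7.59% = 21.54%.

21.54%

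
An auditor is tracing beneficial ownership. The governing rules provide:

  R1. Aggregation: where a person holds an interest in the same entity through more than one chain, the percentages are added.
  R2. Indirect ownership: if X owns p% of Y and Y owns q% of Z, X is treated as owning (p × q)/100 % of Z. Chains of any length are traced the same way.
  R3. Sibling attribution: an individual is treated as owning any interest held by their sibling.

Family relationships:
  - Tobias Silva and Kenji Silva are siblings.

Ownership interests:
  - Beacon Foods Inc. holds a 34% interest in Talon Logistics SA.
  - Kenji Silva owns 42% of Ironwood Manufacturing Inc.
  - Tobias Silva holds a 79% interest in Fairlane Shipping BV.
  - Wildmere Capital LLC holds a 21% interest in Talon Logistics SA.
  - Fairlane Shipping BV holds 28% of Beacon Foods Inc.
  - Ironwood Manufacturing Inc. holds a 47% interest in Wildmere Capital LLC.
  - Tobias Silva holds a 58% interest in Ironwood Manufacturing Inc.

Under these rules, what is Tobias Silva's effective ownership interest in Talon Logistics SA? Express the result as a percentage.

17.3908%

By sibling attribution (R3), Tobias Silva is treated as also owning Kenji Silva's interest in Ironwood Manufacturing Inc, giving 58% + 42% = 100%.
Chain via Fairlane Shipping BV → Beacon Foods Inc. (R2): 79% × 28% × 34% = 7.5208% of Talon Logistics SA.
Chain via Ironwood Manufacturing Inc. → Wildmere Capital LLC (R2): 100% × 47% × 21% = 9.87% of Talon Logistics SA.
Aggregating (R1): 7.5208% + 9.87% = 17.3908%.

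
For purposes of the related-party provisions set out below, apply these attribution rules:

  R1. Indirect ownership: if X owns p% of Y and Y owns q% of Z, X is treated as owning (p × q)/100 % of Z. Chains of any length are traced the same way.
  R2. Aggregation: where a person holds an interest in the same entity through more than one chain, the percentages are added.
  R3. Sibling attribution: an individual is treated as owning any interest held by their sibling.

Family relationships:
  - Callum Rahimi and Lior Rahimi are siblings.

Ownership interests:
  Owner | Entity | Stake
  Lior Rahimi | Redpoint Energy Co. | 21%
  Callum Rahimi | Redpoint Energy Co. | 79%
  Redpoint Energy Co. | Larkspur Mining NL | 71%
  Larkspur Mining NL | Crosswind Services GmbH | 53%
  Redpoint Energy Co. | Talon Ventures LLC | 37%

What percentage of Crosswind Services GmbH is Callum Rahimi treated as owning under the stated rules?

By sibling attribution (R3), Callum Rahimi is treated as also owning Lior Rahimi's interest in Redpoint Energy Co, giving 79% + 21% = 100%.
Chain via Redpoint Energy Co. → Larkspur Mining NL (R1): 100% × 71% × 53% = 37.63% of Crosswind Services GmbH.

37.63%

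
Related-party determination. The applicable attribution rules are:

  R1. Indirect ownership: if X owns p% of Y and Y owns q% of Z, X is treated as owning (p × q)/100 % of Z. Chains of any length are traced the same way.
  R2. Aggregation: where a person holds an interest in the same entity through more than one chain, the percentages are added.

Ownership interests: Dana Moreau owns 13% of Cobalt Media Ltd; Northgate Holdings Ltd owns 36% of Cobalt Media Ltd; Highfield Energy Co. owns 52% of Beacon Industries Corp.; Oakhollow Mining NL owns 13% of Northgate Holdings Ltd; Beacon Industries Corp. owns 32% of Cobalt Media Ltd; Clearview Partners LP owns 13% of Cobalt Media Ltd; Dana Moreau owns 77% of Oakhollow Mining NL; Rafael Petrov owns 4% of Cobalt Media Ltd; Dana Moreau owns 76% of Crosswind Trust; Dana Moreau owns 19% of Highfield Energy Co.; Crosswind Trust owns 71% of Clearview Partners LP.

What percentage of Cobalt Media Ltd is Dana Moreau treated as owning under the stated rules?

26.78%

Chain via Oakhollow Mining NL → Northgate Holdings Ltd (R1): 77% × 13% × 36% = 3.6036% of Cobalt Media Ltd.
Chain via Highfield Energy Co. → Beacon Industries Corp. (R1): 19% × 52% × 32% = 3.1616% of Cobalt Media Ltd.
Chain via Crosswind Trust → Clearview Partners LP (R1): 76% × 71% × 13% = 7.0148% of Cobalt Media Ltd.
Direct interest in Cobalt Media Ltd: 13%.
Aggregating (R2): 3.6036% + 3.1616% + 7.0148% + 13% = 26.78%.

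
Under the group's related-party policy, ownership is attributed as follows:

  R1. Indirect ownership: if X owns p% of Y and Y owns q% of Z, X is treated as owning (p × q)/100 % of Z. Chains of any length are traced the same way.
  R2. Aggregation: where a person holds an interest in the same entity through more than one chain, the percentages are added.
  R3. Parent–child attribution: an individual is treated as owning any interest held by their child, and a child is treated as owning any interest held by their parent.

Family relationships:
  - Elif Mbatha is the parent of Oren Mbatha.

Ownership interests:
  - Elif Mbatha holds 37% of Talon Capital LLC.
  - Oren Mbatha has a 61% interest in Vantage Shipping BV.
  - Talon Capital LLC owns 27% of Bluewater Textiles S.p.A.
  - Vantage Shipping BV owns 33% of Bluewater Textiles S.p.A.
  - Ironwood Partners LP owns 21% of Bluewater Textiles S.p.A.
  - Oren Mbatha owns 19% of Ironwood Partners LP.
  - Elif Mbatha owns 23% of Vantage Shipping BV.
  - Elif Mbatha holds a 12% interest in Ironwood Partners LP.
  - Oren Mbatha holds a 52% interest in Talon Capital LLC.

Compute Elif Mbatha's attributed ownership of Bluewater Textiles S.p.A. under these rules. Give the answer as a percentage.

58.26%

By parent–child attribution (R3), Elif Mbatha is treated as also owning Oren Mbatha's interest in Talon Capital LLC, giving 37% + 52% = 89%.
By parent–child attribution (R3), Elif Mbatha is treated as also owning Oren Mbatha's interest in Ironwood Partners LP, giving 12% + 19% = 31%.
By parent–child attribution (R3), Elif Mbatha is treated as also owning Oren Mbatha's interest in Vantage Shipping BV, giving 23% + 61% = 84%.
Chain via Talon Capital LLC (R1): 89% × 27% = 24.03% of Bluewater Textiles S.p.A.
Chain via Ironwood Partners LP (R1): 31% × 21% = 6.51% of Bluewater Textiles S.p.A.
Chain via Vantage Shipping BV (R1): 84% × 33% = 27.72% of Bluewater Textiles S.p.A.
Aggregating (R2): 24.03% + 6.51% + 27.72% = 58.26%.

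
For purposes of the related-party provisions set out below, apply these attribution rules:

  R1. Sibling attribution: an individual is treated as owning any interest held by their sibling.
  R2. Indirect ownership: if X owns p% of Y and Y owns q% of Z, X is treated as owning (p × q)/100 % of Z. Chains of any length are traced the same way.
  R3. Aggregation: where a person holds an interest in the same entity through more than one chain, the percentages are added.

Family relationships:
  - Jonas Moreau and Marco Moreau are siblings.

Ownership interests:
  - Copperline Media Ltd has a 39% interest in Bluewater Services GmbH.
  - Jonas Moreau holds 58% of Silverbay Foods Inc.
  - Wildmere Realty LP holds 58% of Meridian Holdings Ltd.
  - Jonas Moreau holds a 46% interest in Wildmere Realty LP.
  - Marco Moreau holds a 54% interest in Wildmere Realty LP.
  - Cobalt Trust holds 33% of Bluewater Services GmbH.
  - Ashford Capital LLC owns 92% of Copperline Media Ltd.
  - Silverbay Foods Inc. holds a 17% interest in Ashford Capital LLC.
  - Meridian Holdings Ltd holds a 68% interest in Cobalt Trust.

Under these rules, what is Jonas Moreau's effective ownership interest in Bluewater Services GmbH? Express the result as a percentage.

16.552968%

By sibling attribution (R1), Jonas Moreau is treated as also owning Marco Moreau's interest in Wildmere Realty LP, giving 46% + 54% = 100%.
Chain via Wildmere Realty LP → Meridian Holdings Ltd → Cobalt Trust (R2): 100% × 58% × 68% × 33% = 13.0152% of Bluewater Services GmbH.
Chain via Silverbay Foods Inc. → Ashford Capital LLC → Copperline Media Ltd (R2): 58% × 17% × 92% × 39% = 3.537768% of Bluewater Services GmbH.
Aggregating (R3): 13.0152% + 3.537768% = 16.552968%.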